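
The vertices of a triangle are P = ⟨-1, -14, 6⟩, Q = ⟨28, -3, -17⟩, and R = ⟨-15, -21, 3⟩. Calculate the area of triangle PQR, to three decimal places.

PQ = (29, 11, -23),  PR = (-14, -7, -3)
i: 11·(-3) - (-23)·(-7) = -33 - 161 = -194
j: (-23)·(-14) - 29·(-3) = 322 - (-87) = 409
k: 29·(-7) - 11·(-14) = -203 - (-154) = -49
PQ × PR = (-194, 409, -49)
|PQ × PR| = √207318 ≈ 455.3219
area = ½ · 455.3219 ≈ 227.661

227.661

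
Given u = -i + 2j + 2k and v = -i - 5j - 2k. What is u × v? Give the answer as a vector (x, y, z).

(6, -4, 7)

i: 2·(-2) - 2·(-5) = -4 - (-10) = 6
j: 2·(-1) - (-1)·(-2) = -2 - 2 = -4
k: (-1)·(-5) - 2·(-1) = 5 - (-2) = 7
u × v = (6, -4, 7)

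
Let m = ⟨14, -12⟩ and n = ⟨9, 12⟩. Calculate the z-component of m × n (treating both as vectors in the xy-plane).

14·12 - (-12)·9 = 168 - (-108) = 276

276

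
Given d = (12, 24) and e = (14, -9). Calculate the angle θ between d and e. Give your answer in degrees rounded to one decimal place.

d · e = 12·14 + 24·(-9) = 168 - 216 = -48
|d|² = 144 + 576 = 720,  |d| = √720 ≈ 26.832816
|e|² = 196 + 81 = 277,  |e| = √277 ≈ 16.643317
cos θ = -48 / (26.832816 · 16.643317) ≈ -0.10748
θ = arccos(-0.10748) ≈ 96.2°

96.2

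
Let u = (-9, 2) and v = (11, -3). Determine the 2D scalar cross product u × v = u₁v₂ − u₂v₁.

5

(-9)·(-3) - 2·11 = 27 - 22 = 5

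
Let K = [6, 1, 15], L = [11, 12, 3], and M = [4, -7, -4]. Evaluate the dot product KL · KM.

130

KL = L − K = (5, 11, -12)
KM = M − K = (-2, -8, -19)
KL · KM = 5·(-2) + 11·(-8) + (-12)·(-19) = -10 - 88 + 228 = 130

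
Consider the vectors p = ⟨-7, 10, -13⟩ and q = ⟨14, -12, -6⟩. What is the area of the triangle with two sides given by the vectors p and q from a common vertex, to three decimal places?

i: 10·(-6) - (-13)·(-12) = -60 - 156 = -216
j: (-13)·14 - (-7)·(-6) = -182 - 42 = -224
k: (-7)·(-12) - 10·14 = 84 - 140 = -56
p × q = (-216, -224, -56)
|p × q| = √((-216)² + (-224)² + (-56)²) = √99968 ≈ 316.1772
area = ½ · 316.1772 ≈ 158.089

158.089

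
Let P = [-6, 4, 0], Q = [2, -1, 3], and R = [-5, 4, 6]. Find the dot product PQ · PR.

PQ = Q − P = (8, -5, 3)
PR = R − P = (1, 0, 6)
PQ · PR = 8·1 + (-5)·0 + 3·6 = 8 + 0 + 18 = 26

26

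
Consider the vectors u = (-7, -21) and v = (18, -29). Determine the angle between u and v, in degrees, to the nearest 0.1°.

u · v = (-7)·18 + (-21)·(-29) = -126 + 609 = 483
|u|² = 49 + 441 = 490,  |u| = √490 ≈ 22.135944
|v|² = 324 + 841 = 1165,  |v| = √1165 ≈ 34.132096
cos θ = 483 / (22.135944 · 34.132096) ≈ 0.63927
θ = arccos(0.63927) ≈ 50.3°

50.3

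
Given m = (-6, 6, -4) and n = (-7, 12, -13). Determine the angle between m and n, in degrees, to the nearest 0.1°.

m · n = (-6)·(-7) + 6·12 + (-4)·(-13) = 42 + 72 + 52 = 166
|m|² = 36 + 36 + 16 = 88,  |m| = √88 ≈ 9.380832
|n|² = 49 + 144 + 169 = 362,  |n| = √362 ≈ 19.026298
cos θ = 166 / (9.380832 · 19.026298) ≈ 0.93006
θ = arccos(0.93006) ≈ 21.6°

21.6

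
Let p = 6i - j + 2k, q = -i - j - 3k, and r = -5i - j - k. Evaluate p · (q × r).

-34

q × r:
i: (-1)·(-1) - (-3)·(-1) = 1 - 3 = -2
j: (-3)·(-5) - (-1)·(-1) = 15 - 1 = 14
k: (-1)·(-1) - (-1)·(-5) = 1 - 5 = -4
q × r = (-2, 14, -4)
p · (q × r) = 6·(-2) + (-1)·14 + 2·(-4) = -12 - 14 - 8 = -34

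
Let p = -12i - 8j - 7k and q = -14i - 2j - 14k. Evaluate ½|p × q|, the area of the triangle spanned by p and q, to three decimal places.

74.579

i: (-8)·(-14) - (-7)·(-2) = 112 - 14 = 98
j: (-7)·(-14) - (-12)·(-14) = 98 - 168 = -70
k: (-12)·(-2) - (-8)·(-14) = 24 - 112 = -88
p × q = (98, -70, -88)
|p × q| = √(98² + (-70)² + (-88)²) = √22248 ≈ 149.1576
area = ½ · 149.1576 ≈ 74.579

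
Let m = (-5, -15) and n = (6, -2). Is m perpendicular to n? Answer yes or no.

m · n = (-5)·6 + (-15)·(-2) = -30 + 30 = 0
Zero, so the vectors are orthogonal.

yes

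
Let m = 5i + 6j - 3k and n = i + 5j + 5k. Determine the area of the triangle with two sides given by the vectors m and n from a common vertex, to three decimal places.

i: 6·5 - (-3)·5 = 30 - (-15) = 45
j: (-3)·1 - 5·5 = -3 - 25 = -28
k: 5·5 - 6·1 = 25 - 6 = 19
m × n = (45, -28, 19)
|m × n| = √(45² + (-28)² + 19²) = √3170 ≈ 56.3028
area = ½ · 56.3028 ≈ 28.151

28.151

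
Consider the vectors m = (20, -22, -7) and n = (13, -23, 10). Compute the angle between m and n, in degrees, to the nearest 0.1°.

m · n = 20·13 + (-22)·(-23) + (-7)·10 = 260 + 506 - 70 = 696
|m|² = 400 + 484 + 49 = 933,  |m| = √933 ≈ 30.545049
|n|² = 169 + 529 + 100 = 798,  |n| = √798 ≈ 28.248894
cos θ = 696 / (30.545049 · 28.248894) ≈ 0.80662
θ = arccos(0.80662) ≈ 36.2°

36.2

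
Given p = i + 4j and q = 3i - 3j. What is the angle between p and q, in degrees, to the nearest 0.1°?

121.0

p · q = 1·3 + 4·(-3) = 3 - 12 = -9
|p|² = 1 + 16 = 17,  |p| = √17 ≈ 4.123106
|q|² = 9 + 9 = 18,  |q| = √18 ≈ 4.242641
cos θ = -9 / (4.123106 · 4.242641) ≈ -0.51450
θ = arccos(-0.51450) ≈ 121.0°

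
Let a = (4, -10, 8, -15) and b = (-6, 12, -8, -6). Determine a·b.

a · b = 4·(-6) + (-10)·12 + 8·(-8) + (-15)·(-6) = -24 - 120 - 64 + 90 = -118

-118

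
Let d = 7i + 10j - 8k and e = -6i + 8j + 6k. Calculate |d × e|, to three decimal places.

i: 10·6 - (-8)·8 = 60 - (-64) = 124
j: (-8)·(-6) - 7·6 = 48 - 42 = 6
k: 7·8 - 10·(-6) = 56 - (-60) = 116
d × e = (124, 6, 116)
|d × e| = √(124² + 6² + 116²) = √28868 ≈ 169.9059

169.906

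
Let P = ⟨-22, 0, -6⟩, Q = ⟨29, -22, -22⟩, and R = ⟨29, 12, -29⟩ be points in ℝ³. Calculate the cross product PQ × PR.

PQ = (51, -22, -16)
PR = (51, 12, -23)
i: (-22)·(-23) - (-16)·12 = 506 - (-192) = 698
j: (-16)·51 - 51·(-23) = -816 - (-1173) = 357
k: 51·12 - (-22)·51 = 612 - (-1122) = 1734
PQ × PR = (698, 357, 1734)

(698, 357, 1734)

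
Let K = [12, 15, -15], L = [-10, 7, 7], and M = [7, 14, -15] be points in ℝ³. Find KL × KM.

(22, -110, -18)

KL = (-22, -8, 22)
KM = (-5, -1, 0)
i: (-8)·0 - 22·(-1) = 0 - (-22) = 22
j: 22·(-5) - (-22)·0 = -110 - 0 = -110
k: (-22)·(-1) - (-8)·(-5) = 22 - 40 = -18
KL × KM = (22, -110, -18)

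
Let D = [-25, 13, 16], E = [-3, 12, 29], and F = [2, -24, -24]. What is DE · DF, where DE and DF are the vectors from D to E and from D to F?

DE = E − D = (22, -1, 13)
DF = F − D = (27, -37, -40)
DE · DF = 22·27 + (-1)·(-37) + 13·(-40) = 594 + 37 - 520 = 111

111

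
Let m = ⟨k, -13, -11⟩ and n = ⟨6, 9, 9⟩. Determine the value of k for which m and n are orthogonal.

36

m · n = k·6 + (-13)·9 + (-11)·9 = -216 + 6k
Set equal to 0: 6k = 216, so k = 36.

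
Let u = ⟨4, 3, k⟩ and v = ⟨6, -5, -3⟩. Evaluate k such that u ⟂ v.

3

u · v = 4·6 + 3·(-5) + k·(-3) = 9 - 3k
Set equal to 0: -3k = -9, so k = 3.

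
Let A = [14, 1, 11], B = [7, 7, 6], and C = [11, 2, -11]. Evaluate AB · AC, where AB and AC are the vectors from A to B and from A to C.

AB = B − A = (-7, 6, -5)
AC = C − A = (-3, 1, -22)
AB · AC = (-7)·(-3) + 6·1 + (-5)·(-22) = 21 + 6 + 110 = 137

137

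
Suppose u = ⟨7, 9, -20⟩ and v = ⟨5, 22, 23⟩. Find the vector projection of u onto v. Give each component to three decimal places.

(-1.093, -4.811, -5.030)

u · v = 7·5 + 9·22 + (-20)·23 = 35 + 198 - 460 = -227
|v|² = 25 + 484 + 529 = 1038
proj_v u = (-227/1038) · (5, 22, 23) ≈ (-1.093, -4.811, -5.030)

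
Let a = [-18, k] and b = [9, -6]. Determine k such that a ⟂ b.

-27

a · b = (-18)·9 + k·(-6) = -162 - 6k
Set equal to 0: -6k = 162, so k = -27.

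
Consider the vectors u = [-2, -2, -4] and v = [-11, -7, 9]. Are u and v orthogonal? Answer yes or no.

u · v = (-2)·(-11) + (-2)·(-7) + (-4)·9 = 22 + 14 - 36 = 0
Zero, so the vectors are orthogonal.

yes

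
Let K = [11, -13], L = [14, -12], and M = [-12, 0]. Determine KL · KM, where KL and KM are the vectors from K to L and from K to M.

KL = L − K = (3, 1)
KM = M − K = (-23, 13)
KL · KM = 3·(-23) + 1·13 = -69 + 13 = -56

-56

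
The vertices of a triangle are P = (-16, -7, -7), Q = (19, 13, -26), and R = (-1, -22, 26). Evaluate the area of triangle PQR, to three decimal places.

PQ = (35, 20, -19),  PR = (15, -15, 33)
i: 20·33 - (-19)·(-15) = 660 - 285 = 375
j: (-19)·15 - 35·33 = -285 - 1155 = -1440
k: 35·(-15) - 20·15 = -525 - 300 = -825
PQ × PR = (375, -1440, -825)
|PQ × PR| = √2894850 ≈ 1701.4259
area = ½ · 1701.4259 ≈ 850.713

850.713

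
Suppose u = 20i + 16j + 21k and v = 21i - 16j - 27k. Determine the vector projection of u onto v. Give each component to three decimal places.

(-5.935, 4.522, 7.630)

u · v = 20·21 + 16·(-16) + 21·(-27) = 420 - 256 - 567 = -403
|v|² = 441 + 256 + 729 = 1426
proj_v u = (-403/1426) · (21, -16, -27) ≈ (-5.935, 4.522, 7.630)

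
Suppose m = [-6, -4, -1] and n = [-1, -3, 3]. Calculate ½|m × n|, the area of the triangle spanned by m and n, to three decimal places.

13.982

i: (-4)·3 - (-1)·(-3) = -12 - 3 = -15
j: (-1)·(-1) - (-6)·3 = 1 - (-18) = 19
k: (-6)·(-3) - (-4)·(-1) = 18 - 4 = 14
m × n = (-15, 19, 14)
|m × n| = √((-15)² + 19² + 14²) = √782 ≈ 27.9643
area = ½ · 27.9643 ≈ 13.982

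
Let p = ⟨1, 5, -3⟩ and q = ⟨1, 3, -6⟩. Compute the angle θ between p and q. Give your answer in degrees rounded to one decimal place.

32.1

p · q = 1·1 + 5·3 + (-3)·(-6) = 1 + 15 + 18 = 34
|p|² = 1 + 25 + 9 = 35,  |p| = √35 ≈ 5.916080
|q|² = 1 + 9 + 36 = 46,  |q| = √46 ≈ 6.782330
cos θ = 34 / (5.916080 · 6.782330) ≈ 0.84736
θ = arccos(0.84736) ≈ 32.1°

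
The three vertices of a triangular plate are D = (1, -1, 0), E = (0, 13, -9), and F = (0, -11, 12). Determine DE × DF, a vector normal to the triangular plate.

DE = (-1, 14, -9)
DF = (-1, -10, 12)
i: 14·12 - (-9)·(-10) = 168 - 90 = 78
j: (-9)·(-1) - (-1)·12 = 9 - (-12) = 21
k: (-1)·(-10) - 14·(-1) = 10 - (-14) = 24
DE × DF = (78, 21, 24)

(78, 21, 24)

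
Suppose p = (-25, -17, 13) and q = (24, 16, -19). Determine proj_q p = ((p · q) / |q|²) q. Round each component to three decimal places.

(-22.511, -15.008, 17.821)

p · q = (-25)·24 + (-17)·16 + 13·(-19) = -600 - 272 - 247 = -1119
|q|² = 576 + 256 + 361 = 1193
proj_q p = (-1119/1193) · (24, 16, -19) ≈ (-22.511, -15.008, 17.821)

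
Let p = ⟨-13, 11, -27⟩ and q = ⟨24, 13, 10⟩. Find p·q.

p · q = (-13)·24 + 11·13 + (-27)·10 = -312 + 143 - 270 = -439

-439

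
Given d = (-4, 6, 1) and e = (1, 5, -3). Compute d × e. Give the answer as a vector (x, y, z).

i: 6·(-3) - 1·5 = -18 - 5 = -23
j: 1·1 - (-4)·(-3) = 1 - 12 = -11
k: (-4)·5 - 6·1 = -20 - 6 = -26
d × e = (-23, -11, -26)

(-23, -11, -26)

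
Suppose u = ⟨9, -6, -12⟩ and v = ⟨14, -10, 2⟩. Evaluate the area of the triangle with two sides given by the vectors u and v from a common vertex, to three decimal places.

114.079

i: (-6)·2 - (-12)·(-10) = -12 - 120 = -132
j: (-12)·14 - 9·2 = -168 - 18 = -186
k: 9·(-10) - (-6)·14 = -90 - (-84) = -6
u × v = (-132, -186, -6)
|u × v| = √((-132)² + (-186)² + (-6)²) = √52056 ≈ 228.1578
area = ½ · 228.1578 ≈ 114.079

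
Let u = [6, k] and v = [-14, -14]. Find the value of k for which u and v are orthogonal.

u · v = 6·(-14) + k·(-14) = -84 - 14k
Set equal to 0: -14k = 84, so k = -6.

-6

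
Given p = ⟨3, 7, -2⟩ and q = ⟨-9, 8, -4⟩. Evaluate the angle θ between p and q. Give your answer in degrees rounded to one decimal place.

p · q = 3·(-9) + 7·8 + (-2)·(-4) = -27 + 56 + 8 = 37
|p|² = 9 + 49 + 4 = 62,  |p| = √62 ≈ 7.874008
|q|² = 81 + 64 + 16 = 161,  |q| = √161 ≈ 12.688578
cos θ = 37 / (7.874008 · 12.688578) ≈ 0.37033
θ = arccos(0.37033) ≈ 68.3°

68.3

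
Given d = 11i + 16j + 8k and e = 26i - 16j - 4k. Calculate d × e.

i: 16·(-4) - 8·(-16) = -64 - (-128) = 64
j: 8·26 - 11·(-4) = 208 - (-44) = 252
k: 11·(-16) - 16·26 = -176 - 416 = -592
d × e = (64, 252, -592)

(64, 252, -592)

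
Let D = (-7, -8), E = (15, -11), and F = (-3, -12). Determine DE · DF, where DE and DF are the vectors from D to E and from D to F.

100

DE = E − D = (22, -3)
DF = F − D = (4, -4)
DE · DF = 22·4 + (-3)·(-4) = 88 + 12 = 100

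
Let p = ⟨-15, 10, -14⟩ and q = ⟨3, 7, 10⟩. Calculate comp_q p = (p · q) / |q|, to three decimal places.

-9.149

p · q = (-15)·3 + 10·7 + (-14)·10 = -45 + 70 - 140 = -115
|q| = √(9 + 49 + 100) = √158 ≈ 12.5698
comp_q p = -115 / √158 ≈ -9.149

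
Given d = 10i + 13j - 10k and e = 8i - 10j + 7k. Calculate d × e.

i: 13·7 - (-10)·(-10) = 91 - 100 = -9
j: (-10)·8 - 10·7 = -80 - 70 = -150
k: 10·(-10) - 13·8 = -100 - 104 = -204
d × e = (-9, -150, -204)

(-9, -150, -204)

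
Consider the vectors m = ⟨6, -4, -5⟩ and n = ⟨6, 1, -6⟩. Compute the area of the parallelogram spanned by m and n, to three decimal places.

i: (-4)·(-6) - (-5)·1 = 24 - (-5) = 29
j: (-5)·6 - 6·(-6) = -30 - (-36) = 6
k: 6·1 - (-4)·6 = 6 - (-24) = 30
m × n = (29, 6, 30)
|m × n| = √(29² + 6² + 30²) = √1777 ≈ 42.1545

42.154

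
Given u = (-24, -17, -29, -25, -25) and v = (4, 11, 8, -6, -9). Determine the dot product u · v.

-140

u · v = (-24)·4 + (-17)·11 + (-29)·8 + (-25)·(-6) + (-25)·(-9) = -96 - 187 - 232 + 150 + 225 = -140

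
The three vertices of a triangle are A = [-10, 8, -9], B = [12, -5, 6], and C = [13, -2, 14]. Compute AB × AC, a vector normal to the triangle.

(-149, -161, 79)

AB = (22, -13, 15)
AC = (23, -10, 23)
i: (-13)·23 - 15·(-10) = -299 - (-150) = -149
j: 15·23 - 22·23 = 345 - 506 = -161
k: 22·(-10) - (-13)·23 = -220 - (-299) = 79
AB × AC = (-149, -161, 79)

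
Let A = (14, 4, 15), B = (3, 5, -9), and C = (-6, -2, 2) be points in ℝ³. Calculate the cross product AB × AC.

(-157, 337, 86)

AB = (-11, 1, -24)
AC = (-20, -6, -13)
i: 1·(-13) - (-24)·(-6) = -13 - 144 = -157
j: (-24)·(-20) - (-11)·(-13) = 480 - 143 = 337
k: (-11)·(-6) - 1·(-20) = 66 - (-20) = 86
AB × AC = (-157, 337, 86)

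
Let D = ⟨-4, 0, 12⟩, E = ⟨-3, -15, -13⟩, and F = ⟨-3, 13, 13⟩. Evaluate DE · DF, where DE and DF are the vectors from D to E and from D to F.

-219

DE = E − D = (1, -15, -25)
DF = F − D = (1, 13, 1)
DE · DF = 1·1 + (-15)·13 + (-25)·1 = 1 - 195 - 25 = -219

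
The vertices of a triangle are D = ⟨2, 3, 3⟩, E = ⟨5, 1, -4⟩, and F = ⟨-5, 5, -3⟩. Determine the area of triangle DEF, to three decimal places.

36.156

DE = (3, -2, -7),  DF = (-7, 2, -6)
i: (-2)·(-6) - (-7)·2 = 12 - (-14) = 26
j: (-7)·(-7) - 3·(-6) = 49 - (-18) = 67
k: 3·2 - (-2)·(-7) = 6 - 14 = -8
DE × DF = (26, 67, -8)
|DE × DF| = √5229 ≈ 72.3118
area = ½ · 72.3118 ≈ 36.156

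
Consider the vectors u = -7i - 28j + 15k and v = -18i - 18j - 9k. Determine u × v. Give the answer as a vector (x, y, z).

i: (-28)·(-9) - 15·(-18) = 252 - (-270) = 522
j: 15·(-18) - (-7)·(-9) = -270 - 63 = -333
k: (-7)·(-18) - (-28)·(-18) = 126 - 504 = -378
u × v = (522, -333, -378)

(522, -333, -378)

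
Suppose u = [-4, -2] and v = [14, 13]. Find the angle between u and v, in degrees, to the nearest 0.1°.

u · v = (-4)·14 + (-2)·13 = -56 - 26 = -82
|u|² = 16 + 4 = 20,  |u| = √20 ≈ 4.472136
|v|² = 196 + 169 = 365,  |v| = √365 ≈ 19.104973
cos θ = -82 / (4.472136 · 19.104973) ≈ -0.95974
θ = arccos(-0.95974) ≈ 163.7°

163.7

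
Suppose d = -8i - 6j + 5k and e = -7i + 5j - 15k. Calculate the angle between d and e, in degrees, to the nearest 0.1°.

104.7

d · e = (-8)·(-7) + (-6)·5 + 5·(-15) = 56 - 30 - 75 = -49
|d|² = 64 + 36 + 25 = 125,  |d| = √125 ≈ 11.180340
|e|² = 49 + 25 + 225 = 299,  |e| = √299 ≈ 17.291616
cos θ = -49 / (11.180340 · 17.291616) ≈ -0.25346
θ = arccos(-0.25346) ≈ 104.7°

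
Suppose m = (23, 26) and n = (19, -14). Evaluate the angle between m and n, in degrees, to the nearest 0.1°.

m · n = 23·19 + 26·(-14) = 437 - 364 = 73
|m|² = 529 + 676 = 1205,  |m| = √1205 ≈ 34.713110
|n|² = 361 + 196 = 557,  |n| = √557 ≈ 23.600847
cos θ = 73 / (34.713110 · 23.600847) ≈ 0.08910
θ = arccos(0.08910) ≈ 84.9°

84.9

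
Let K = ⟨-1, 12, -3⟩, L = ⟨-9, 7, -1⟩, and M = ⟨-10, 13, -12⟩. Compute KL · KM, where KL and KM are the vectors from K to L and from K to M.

49

KL = L − K = (-8, -5, 2)
KM = M − K = (-9, 1, -9)
KL · KM = (-8)·(-9) + (-5)·1 + 2·(-9) = 72 - 5 - 18 = 49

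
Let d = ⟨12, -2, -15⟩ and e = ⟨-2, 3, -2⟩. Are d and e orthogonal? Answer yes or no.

yes

d · e = 12·(-2) + (-2)·3 + (-15)·(-2) = -24 - 6 + 30 = 0
Zero, so the vectors are orthogonal.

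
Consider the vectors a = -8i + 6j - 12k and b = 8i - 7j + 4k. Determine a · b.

a · b = (-8)·8 + 6·(-7) + (-12)·4 = -64 - 42 - 48 = -154

-154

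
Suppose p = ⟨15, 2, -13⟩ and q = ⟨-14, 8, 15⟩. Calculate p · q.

p · q = 15·(-14) + 2·8 + (-13)·15 = -210 + 16 - 195 = -389

-389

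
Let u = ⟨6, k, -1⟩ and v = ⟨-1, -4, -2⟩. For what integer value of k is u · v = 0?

u · v = 6·(-1) + k·(-4) + (-1)·(-2) = -4 - 4k
Set equal to 0: -4k = 4, so k = -1.

-1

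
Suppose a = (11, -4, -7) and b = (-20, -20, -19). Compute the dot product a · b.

a · b = 11·(-20) + (-4)·(-20) + (-7)·(-19) = -220 + 80 + 133 = -7

-7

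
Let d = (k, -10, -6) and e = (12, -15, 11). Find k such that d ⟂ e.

d · e = k·12 + (-10)·(-15) + (-6)·11 = 84 + 12k
Set equal to 0: 12k = -84, so k = -7.

-7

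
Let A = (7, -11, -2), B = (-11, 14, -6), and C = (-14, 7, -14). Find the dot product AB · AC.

AB = B − A = (-18, 25, -4)
AC = C − A = (-21, 18, -12)
AB · AC = (-18)·(-21) + 25·18 + (-4)·(-12) = 378 + 450 + 48 = 876

876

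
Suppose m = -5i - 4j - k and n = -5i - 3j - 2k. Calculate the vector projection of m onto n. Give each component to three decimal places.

m · n = (-5)·(-5) + (-4)·(-3) + (-1)·(-2) = 25 + 12 + 2 = 39
|n|² = 25 + 9 + 4 = 38
proj_n m = (39/38) · (-5, -3, -2) ≈ (-5.132, -3.079, -2.053)

(-5.132, -3.079, -2.053)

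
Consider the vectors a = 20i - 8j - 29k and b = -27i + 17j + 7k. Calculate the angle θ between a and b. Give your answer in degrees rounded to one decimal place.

138.2

a · b = 20·(-27) + (-8)·17 + (-29)·7 = -540 - 136 - 203 = -879
|a|² = 400 + 64 + 841 = 1305,  |a| = √1305 ≈ 36.124784
|b|² = 729 + 289 + 49 = 1067,  |b| = √1067 ≈ 32.664966
cos θ = -879 / (36.124784 · 32.664966) ≈ -0.74491
θ = arccos(-0.74491) ≈ 138.2°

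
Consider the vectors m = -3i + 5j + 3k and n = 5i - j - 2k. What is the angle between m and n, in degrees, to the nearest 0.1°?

m · n = (-3)·5 + 5·(-1) + 3·(-2) = -15 - 5 - 6 = -26
|m|² = 9 + 25 + 9 = 43,  |m| = √43 ≈ 6.557439
|n|² = 25 + 1 + 4 = 30,  |n| = √30 ≈ 5.477226
cos θ = -26 / (6.557439 · 5.477226) ≈ -0.72390
θ = arccos(-0.72390) ≈ 136.4°

136.4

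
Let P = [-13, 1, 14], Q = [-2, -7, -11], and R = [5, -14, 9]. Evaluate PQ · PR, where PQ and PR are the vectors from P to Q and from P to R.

443

PQ = Q − P = (11, -8, -25)
PR = R − P = (18, -15, -5)
PQ · PR = 11·18 + (-8)·(-15) + (-25)·(-5) = 198 + 120 + 125 = 443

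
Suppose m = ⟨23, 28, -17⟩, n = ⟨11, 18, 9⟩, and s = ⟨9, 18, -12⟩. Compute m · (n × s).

-3342

n × s:
i: 18·(-12) - 9·18 = -216 - 162 = -378
j: 9·9 - 11·(-12) = 81 - (-132) = 213
k: 11·18 - 18·9 = 198 - 162 = 36
n × s = (-378, 213, 36)
m · (n × s) = 23·(-378) + 28·213 + (-17)·36 = -8694 + 5964 - 612 = -3342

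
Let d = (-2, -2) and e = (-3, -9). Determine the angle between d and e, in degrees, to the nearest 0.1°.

d · e = (-2)·(-3) + (-2)·(-9) = 6 + 18 = 24
|d|² = 4 + 4 = 8,  |d| = √8 ≈ 2.828427
|e|² = 9 + 81 = 90,  |e| = √90 ≈ 9.486833
cos θ = 24 / (2.828427 · 9.486833) ≈ 0.89443
θ = arccos(0.89443) ≈ 26.6°

26.6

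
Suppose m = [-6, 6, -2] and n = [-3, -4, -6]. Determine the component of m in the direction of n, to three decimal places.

m · n = (-6)·(-3) + 6·(-4) + (-2)·(-6) = 18 - 24 + 12 = 6
|n| = √(9 + 16 + 36) = √61 ≈ 7.8102
comp_n m = 6 / √61 ≈ 0.768

0.768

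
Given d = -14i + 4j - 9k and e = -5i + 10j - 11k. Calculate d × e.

i: 4·(-11) - (-9)·10 = -44 - (-90) = 46
j: (-9)·(-5) - (-14)·(-11) = 45 - 154 = -109
k: (-14)·10 - 4·(-5) = -140 - (-20) = -120
d × e = (46, -109, -120)

(46, -109, -120)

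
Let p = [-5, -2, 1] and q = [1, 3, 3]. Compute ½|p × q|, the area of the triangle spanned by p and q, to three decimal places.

i: (-2)·3 - 1·3 = -6 - 3 = -9
j: 1·1 - (-5)·3 = 1 - (-15) = 16
k: (-5)·3 - (-2)·1 = -15 - (-2) = -13
p × q = (-9, 16, -13)
|p × q| = √((-9)² + 16² + (-13)²) = √506 ≈ 22.4944
area = ½ · 22.4944 ≈ 11.247

11.247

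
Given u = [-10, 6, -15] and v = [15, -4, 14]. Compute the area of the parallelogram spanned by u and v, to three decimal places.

i: 6·14 - (-15)·(-4) = 84 - 60 = 24
j: (-15)·15 - (-10)·14 = -225 - (-140) = -85
k: (-10)·(-4) - 6·15 = 40 - 90 = -50
u × v = (24, -85, -50)
|u × v| = √(24² + (-85)² + (-50)²) = √10301 ≈ 101.4938

101.494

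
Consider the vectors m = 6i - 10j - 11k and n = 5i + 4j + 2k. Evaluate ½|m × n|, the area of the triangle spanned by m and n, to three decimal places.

i: (-10)·2 - (-11)·4 = -20 - (-44) = 24
j: (-11)·5 - 6·2 = -55 - 12 = -67
k: 6·4 - (-10)·5 = 24 - (-50) = 74
m × n = (24, -67, 74)
|m × n| = √(24² + (-67)² + 74²) = √10541 ≈ 102.6694
area = ½ · 102.6694 ≈ 51.335

51.335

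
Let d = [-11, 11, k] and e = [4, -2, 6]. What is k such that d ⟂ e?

d · e = (-11)·4 + 11·(-2) + k·6 = -66 + 6k
Set equal to 0: 6k = 66, so k = 11.

11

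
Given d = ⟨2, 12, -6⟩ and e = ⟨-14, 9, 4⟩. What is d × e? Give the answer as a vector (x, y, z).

i: 12·4 - (-6)·9 = 48 - (-54) = 102
j: (-6)·(-14) - 2·4 = 84 - 8 = 76
k: 2·9 - 12·(-14) = 18 - (-168) = 186
d × e = (102, 76, 186)

(102, 76, 186)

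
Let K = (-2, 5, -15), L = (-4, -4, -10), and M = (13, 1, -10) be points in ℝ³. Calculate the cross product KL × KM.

(-25, 85, 143)

KL = (-2, -9, 5)
KM = (15, -4, 5)
i: (-9)·5 - 5·(-4) = -45 - (-20) = -25
j: 5·15 - (-2)·5 = 75 - (-10) = 85
k: (-2)·(-4) - (-9)·15 = 8 - (-135) = 143
KL × KM = (-25, 85, 143)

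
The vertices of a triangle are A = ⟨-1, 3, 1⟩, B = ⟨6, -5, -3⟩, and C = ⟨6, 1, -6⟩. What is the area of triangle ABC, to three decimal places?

AB = (7, -8, -4),  AC = (7, -2, -7)
i: (-8)·(-7) - (-4)·(-2) = 56 - 8 = 48
j: (-4)·7 - 7·(-7) = -28 - (-49) = 21
k: 7·(-2) - (-8)·7 = -14 - (-56) = 42
AB × AC = (48, 21, 42)
|AB × AC| = √4509 ≈ 67.1491
area = ½ · 67.1491 ≈ 33.575

33.575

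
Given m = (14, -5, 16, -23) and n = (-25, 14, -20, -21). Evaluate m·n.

m · n = 14·(-25) + (-5)·14 + 16·(-20) + (-23)·(-21) = -350 - 70 - 320 + 483 = -257

-257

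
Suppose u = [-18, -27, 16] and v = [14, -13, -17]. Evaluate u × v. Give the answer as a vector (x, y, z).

(667, -82, 612)

i: (-27)·(-17) - 16·(-13) = 459 - (-208) = 667
j: 16·14 - (-18)·(-17) = 224 - 306 = -82
k: (-18)·(-13) - (-27)·14 = 234 - (-378) = 612
u × v = (667, -82, 612)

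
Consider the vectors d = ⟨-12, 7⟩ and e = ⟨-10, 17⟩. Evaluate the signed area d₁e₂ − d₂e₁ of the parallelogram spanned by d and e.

-134

(-12)·17 - 7·(-10) = -204 - (-70) = -134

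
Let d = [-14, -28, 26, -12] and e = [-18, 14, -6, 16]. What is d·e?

d · e = (-14)·(-18) + (-28)·14 + 26·(-6) + (-12)·16 = 252 - 392 - 156 - 192 = -488

-488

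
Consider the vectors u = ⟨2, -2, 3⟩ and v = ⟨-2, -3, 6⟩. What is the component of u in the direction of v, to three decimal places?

2.857

u · v = 2·(-2) + (-2)·(-3) + 3·6 = -4 + 6 + 18 = 20
|v| = √(4 + 9 + 36) = √49 ≈ 7.0000
comp_v u = 20 / √49 ≈ 2.857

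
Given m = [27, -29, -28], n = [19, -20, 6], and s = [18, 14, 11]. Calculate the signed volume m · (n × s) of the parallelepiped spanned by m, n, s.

n × s:
i: (-20)·11 - 6·14 = -220 - 84 = -304
j: 6·18 - 19·11 = 108 - 209 = -101
k: 19·14 - (-20)·18 = 266 - (-360) = 626
n × s = (-304, -101, 626)
m · (n × s) = 27·(-304) + (-29)·(-101) + (-28)·626 = -8208 + 2929 - 17528 = -22807

-22807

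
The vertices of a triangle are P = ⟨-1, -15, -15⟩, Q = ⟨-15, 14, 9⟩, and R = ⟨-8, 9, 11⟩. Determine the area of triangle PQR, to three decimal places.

PQ = (-14, 29, 24),  PR = (-7, 24, 26)
i: 29·26 - 24·24 = 754 - 576 = 178
j: 24·(-7) - (-14)·26 = -168 - (-364) = 196
k: (-14)·24 - 29·(-7) = -336 - (-203) = -133
PQ × PR = (178, 196, -133)
|PQ × PR| = √87789 ≈ 296.2921
area = ½ · 296.2921 ≈ 148.146

148.146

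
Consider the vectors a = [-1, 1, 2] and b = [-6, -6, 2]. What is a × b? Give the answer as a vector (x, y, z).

i: 1·2 - 2·(-6) = 2 - (-12) = 14
j: 2·(-6) - (-1)·2 = -12 - (-2) = -10
k: (-1)·(-6) - 1·(-6) = 6 - (-6) = 12
a × b = (14, -10, 12)

(14, -10, 12)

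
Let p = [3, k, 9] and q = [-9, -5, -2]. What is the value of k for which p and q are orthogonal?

p · q = 3·(-9) + k·(-5) + 9·(-2) = -45 - 5k
Set equal to 0: -5k = 45, so k = -9.

-9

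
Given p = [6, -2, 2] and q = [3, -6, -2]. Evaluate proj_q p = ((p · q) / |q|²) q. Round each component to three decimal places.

p · q = 6·3 + (-2)·(-6) + 2·(-2) = 18 + 12 - 4 = 26
|q|² = 9 + 36 + 4 = 49
proj_q p = (26/49) · (3, -6, -2) ≈ (1.592, -3.184, -1.061)

(1.592, -3.184, -1.061)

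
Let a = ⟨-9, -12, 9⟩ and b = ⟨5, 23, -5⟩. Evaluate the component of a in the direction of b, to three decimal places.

-15.210

a · b = (-9)·5 + (-12)·23 + 9·(-5) = -45 - 276 - 45 = -366
|b| = √(25 + 529 + 25) = √579 ≈ 24.0624
comp_b a = -366 / √579 ≈ -15.210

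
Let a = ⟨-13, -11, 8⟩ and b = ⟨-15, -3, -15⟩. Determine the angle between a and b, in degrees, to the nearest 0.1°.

a · b = (-13)·(-15) + (-11)·(-3) + 8·(-15) = 195 + 33 - 120 = 108
|a|² = 169 + 121 + 64 = 354,  |a| = √354 ≈ 18.814888
|b|² = 225 + 9 + 225 = 459,  |b| = √459 ≈ 21.424285
cos θ = 108 / (18.814888 · 21.424285) ≈ 0.26793
θ = arccos(0.26793) ≈ 74.5°

74.5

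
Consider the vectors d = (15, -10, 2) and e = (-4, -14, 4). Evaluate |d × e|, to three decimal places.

259.361

i: (-10)·4 - 2·(-14) = -40 - (-28) = -12
j: 2·(-4) - 15·4 = -8 - 60 = -68
k: 15·(-14) - (-10)·(-4) = -210 - 40 = -250
d × e = (-12, -68, -250)
|d × e| = √((-12)² + (-68)² + (-250)²) = √67268 ≈ 259.3608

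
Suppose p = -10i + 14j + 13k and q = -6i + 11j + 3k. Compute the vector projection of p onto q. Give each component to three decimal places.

(-9.145, 16.765, 4.572)

p · q = (-10)·(-6) + 14·11 + 13·3 = 60 + 154 + 39 = 253
|q|² = 36 + 121 + 9 = 166
proj_q p = (253/166) · (-6, 11, 3) ≈ (-9.145, 16.765, 4.572)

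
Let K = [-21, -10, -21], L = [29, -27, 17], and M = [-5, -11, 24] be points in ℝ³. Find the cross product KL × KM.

KL = (50, -17, 38)
KM = (16, -1, 45)
i: (-17)·45 - 38·(-1) = -765 - (-38) = -727
j: 38·16 - 50·45 = 608 - 2250 = -1642
k: 50·(-1) - (-17)·16 = -50 - (-272) = 222
KL × KM = (-727, -1642, 222)

(-727, -1642, 222)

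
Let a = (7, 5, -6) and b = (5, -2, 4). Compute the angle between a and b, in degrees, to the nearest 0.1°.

89.2

a · b = 7·5 + 5·(-2) + (-6)·4 = 35 - 10 - 24 = 1
|a|² = 49 + 25 + 36 = 110,  |a| = √110 ≈ 10.488088
|b|² = 25 + 4 + 16 = 45,  |b| = √45 ≈ 6.708204
cos θ = 1 / (10.488088 · 6.708204) ≈ 0.01421
θ = arccos(0.01421) ≈ 89.2°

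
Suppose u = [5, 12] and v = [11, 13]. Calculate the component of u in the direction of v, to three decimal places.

12.390

u · v = 5·11 + 12·13 = 55 + 156 = 211
|v| = √(121 + 169) = √290 ≈ 17.0294
comp_v u = 211 / √290 ≈ 12.390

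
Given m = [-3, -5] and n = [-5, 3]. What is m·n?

m · n = (-3)·(-5) + (-5)·3 = 15 - 15 = 0

0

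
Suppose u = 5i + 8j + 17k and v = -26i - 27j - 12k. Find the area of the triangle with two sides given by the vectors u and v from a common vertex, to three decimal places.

i: 8·(-12) - 17·(-27) = -96 - (-459) = 363
j: 17·(-26) - 5·(-12) = -442 - (-60) = -382
k: 5·(-27) - 8·(-26) = -135 - (-208) = 73
u × v = (363, -382, 73)
|u × v| = √(363² + (-382)² + 73²) = √283022 ≈ 531.9981
area = ½ · 531.9981 ≈ 265.999

265.999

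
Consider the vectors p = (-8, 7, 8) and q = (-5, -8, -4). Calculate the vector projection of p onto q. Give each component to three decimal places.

p · q = (-8)·(-5) + 7·(-8) + 8·(-4) = 40 - 56 - 32 = -48
|q|² = 25 + 64 + 16 = 105
proj_q p = (-48/105) · (-5, -8, -4) ≈ (2.286, 3.657, 1.829)

(2.286, 3.657, 1.829)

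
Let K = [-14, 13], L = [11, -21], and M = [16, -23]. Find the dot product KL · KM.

1974

KL = L − K = (25, -34)
KM = M − K = (30, -36)
KL · KM = 25·30 + (-34)·(-36) = 750 + 1224 = 1974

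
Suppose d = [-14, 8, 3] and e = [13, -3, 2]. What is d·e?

d · e = (-14)·13 + 8·(-3) + 3·2 = -182 - 24 + 6 = -200

-200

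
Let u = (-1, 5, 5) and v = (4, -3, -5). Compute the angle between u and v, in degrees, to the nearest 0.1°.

u · v = (-1)·4 + 5·(-3) + 5·(-5) = -4 - 15 - 25 = -44
|u|² = 1 + 25 + 25 = 51,  |u| = √51 ≈ 7.141428
|v|² = 16 + 9 + 25 = 50,  |v| = √50 ≈ 7.071068
cos θ = -44 / (7.141428 · 7.071068) ≈ -0.87133
θ = arccos(-0.87133) ≈ 150.6°

150.6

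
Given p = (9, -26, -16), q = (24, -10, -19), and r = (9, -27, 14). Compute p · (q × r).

16233

q × r:
i: (-10)·14 - (-19)·(-27) = -140 - 513 = -653
j: (-19)·9 - 24·14 = -171 - 336 = -507
k: 24·(-27) - (-10)·9 = -648 - (-90) = -558
q × r = (-653, -507, -558)
p · (q × r) = 9·(-653) + (-26)·(-507) + (-16)·(-558) = -5877 + 13182 + 8928 = 16233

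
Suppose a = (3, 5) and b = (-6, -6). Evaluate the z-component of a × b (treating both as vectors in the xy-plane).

3·(-6) - 5·(-6) = -18 - (-30) = 12

12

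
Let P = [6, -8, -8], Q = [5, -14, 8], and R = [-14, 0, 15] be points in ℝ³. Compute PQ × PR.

PQ = (-1, -6, 16)
PR = (-20, 8, 23)
i: (-6)·23 - 16·8 = -138 - 128 = -266
j: 16·(-20) - (-1)·23 = -320 - (-23) = -297
k: (-1)·8 - (-6)·(-20) = -8 - 120 = -128
PQ × PR = (-266, -297, -128)

(-266, -297, -128)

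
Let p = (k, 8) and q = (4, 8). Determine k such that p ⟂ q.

-16

p · q = k·4 + 8·8 = 64 + 4k
Set equal to 0: 4k = -64, so k = -16.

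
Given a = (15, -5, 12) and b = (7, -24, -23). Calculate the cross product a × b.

(403, 429, -325)

i: (-5)·(-23) - 12·(-24) = 115 - (-288) = 403
j: 12·7 - 15·(-23) = 84 - (-345) = 429
k: 15·(-24) - (-5)·7 = -360 - (-35) = -325
a × b = (403, 429, -325)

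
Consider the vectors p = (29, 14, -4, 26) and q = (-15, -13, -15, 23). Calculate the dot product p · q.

41

p · q = 29·(-15) + 14·(-13) + (-4)·(-15) + 26·23 = -435 - 182 + 60 + 598 = 41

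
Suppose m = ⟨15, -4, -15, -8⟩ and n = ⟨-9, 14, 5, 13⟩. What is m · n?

m · n = 15·(-9) + (-4)·14 + (-15)·5 + (-8)·13 = -135 - 56 - 75 - 104 = -370

-370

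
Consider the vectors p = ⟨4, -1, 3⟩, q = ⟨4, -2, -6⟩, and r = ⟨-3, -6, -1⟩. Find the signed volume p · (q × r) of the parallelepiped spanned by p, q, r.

-248

q × r:
i: (-2)·(-1) - (-6)·(-6) = 2 - 36 = -34
j: (-6)·(-3) - 4·(-1) = 18 - (-4) = 22
k: 4·(-6) - (-2)·(-3) = -24 - 6 = -30
q × r = (-34, 22, -30)
p · (q × r) = 4·(-34) + (-1)·22 + 3·(-30) = -136 - 22 - 90 = -248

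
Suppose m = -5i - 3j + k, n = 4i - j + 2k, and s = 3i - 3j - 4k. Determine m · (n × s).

-125

n × s:
i: (-1)·(-4) - 2·(-3) = 4 - (-6) = 10
j: 2·3 - 4·(-4) = 6 - (-16) = 22
k: 4·(-3) - (-1)·3 = -12 - (-3) = -9
n × s = (10, 22, -9)
m · (n × s) = (-5)·10 + (-3)·22 + 1·(-9) = -50 - 66 - 9 = -125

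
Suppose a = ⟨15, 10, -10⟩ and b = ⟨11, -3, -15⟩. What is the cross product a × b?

(-180, 115, -155)

i: 10·(-15) - (-10)·(-3) = -150 - 30 = -180
j: (-10)·11 - 15·(-15) = -110 - (-225) = 115
k: 15·(-3) - 10·11 = -45 - 110 = -155
a × b = (-180, 115, -155)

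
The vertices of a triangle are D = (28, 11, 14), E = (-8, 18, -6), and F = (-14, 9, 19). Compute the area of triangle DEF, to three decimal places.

541.844

DE = (-36, 7, -20),  DF = (-42, -2, 5)
i: 7·5 - (-20)·(-2) = 35 - 40 = -5
j: (-20)·(-42) - (-36)·5 = 840 - (-180) = 1020
k: (-36)·(-2) - 7·(-42) = 72 - (-294) = 366
DE × DF = (-5, 1020, 366)
|DE × DF| = √1174381 ≈ 1083.6886
area = ½ · 1083.6886 ≈ 541.844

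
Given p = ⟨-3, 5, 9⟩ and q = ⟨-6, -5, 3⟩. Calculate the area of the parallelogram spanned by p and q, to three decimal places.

87.464

i: 5·3 - 9·(-5) = 15 - (-45) = 60
j: 9·(-6) - (-3)·3 = -54 - (-9) = -45
k: (-3)·(-5) - 5·(-6) = 15 - (-30) = 45
p × q = (60, -45, 45)
|p × q| = √(60² + (-45)² + 45²) = √7650 ≈ 87.4643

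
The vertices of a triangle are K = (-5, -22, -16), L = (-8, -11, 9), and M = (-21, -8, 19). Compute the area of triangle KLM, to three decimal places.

KL = (-3, 11, 25),  KM = (-16, 14, 35)
i: 11·35 - 25·14 = 385 - 350 = 35
j: 25·(-16) - (-3)·35 = -400 - (-105) = -295
k: (-3)·14 - 11·(-16) = -42 - (-176) = 134
KL × KM = (35, -295, 134)
|KL × KM| = √106206 ≈ 325.8926
area = ½ · 325.8926 ≈ 162.946

162.946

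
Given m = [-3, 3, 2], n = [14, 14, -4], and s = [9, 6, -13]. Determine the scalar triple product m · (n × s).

n × s:
i: 14·(-13) - (-4)·6 = -182 - (-24) = -158
j: (-4)·9 - 14·(-13) = -36 - (-182) = 146
k: 14·6 - 14·9 = 84 - 126 = -42
n × s = (-158, 146, -42)
m · (n × s) = (-3)·(-158) + 3·146 + 2·(-42) = 474 + 438 - 84 = 828

828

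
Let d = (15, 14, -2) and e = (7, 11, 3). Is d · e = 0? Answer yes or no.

d · e = 15·7 + 14·11 + (-2)·3 = 105 + 154 - 6 = 253
Nonzero, so the vectors are not orthogonal.

no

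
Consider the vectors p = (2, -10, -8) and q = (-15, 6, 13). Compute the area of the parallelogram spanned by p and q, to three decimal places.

i: (-10)·13 - (-8)·6 = -130 - (-48) = -82
j: (-8)·(-15) - 2·13 = 120 - 26 = 94
k: 2·6 - (-10)·(-15) = 12 - 150 = -138
p × q = (-82, 94, -138)
|p × q| = √((-82)² + 94² + (-138)²) = √34604 ≈ 186.0215

186.022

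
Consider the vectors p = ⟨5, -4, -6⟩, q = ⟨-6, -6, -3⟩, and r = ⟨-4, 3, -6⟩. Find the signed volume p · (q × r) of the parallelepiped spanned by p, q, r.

q × r:
i: (-6)·(-6) - (-3)·3 = 36 - (-9) = 45
j: (-3)·(-4) - (-6)·(-6) = 12 - 36 = -24
k: (-6)·3 - (-6)·(-4) = -18 - 24 = -42
q × r = (45, -24, -42)
p · (q × r) = 5·45 + (-4)·(-24) + (-6)·(-42) = 225 + 96 + 252 = 573

573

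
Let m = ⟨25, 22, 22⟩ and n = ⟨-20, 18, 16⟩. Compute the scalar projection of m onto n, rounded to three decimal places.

m · n = 25·(-20) + 22·18 + 22·16 = -500 + 396 + 352 = 248
|n| = √(400 + 324 + 256) = √980 ≈ 31.3050
comp_n m = 248 / √980 ≈ 7.922

7.922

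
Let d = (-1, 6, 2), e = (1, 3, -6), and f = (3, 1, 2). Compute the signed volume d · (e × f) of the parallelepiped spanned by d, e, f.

e × f:
i: 3·2 - (-6)·1 = 6 - (-6) = 12
j: (-6)·3 - 1·2 = -18 - 2 = -20
k: 1·1 - 3·3 = 1 - 9 = -8
e × f = (12, -20, -8)
d · (e × f) = (-1)·12 + 6·(-20) + 2·(-8) = -12 - 120 - 16 = -148

-148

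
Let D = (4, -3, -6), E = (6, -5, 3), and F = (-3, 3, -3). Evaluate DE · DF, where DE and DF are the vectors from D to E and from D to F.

1

DE = E − D = (2, -2, 9)
DF = F − D = (-7, 6, 3)
DE · DF = 2·(-7) + (-2)·6 + 9·3 = -14 - 12 + 27 = 1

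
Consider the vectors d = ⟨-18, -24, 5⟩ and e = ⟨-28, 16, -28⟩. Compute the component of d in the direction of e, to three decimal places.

d · e = (-18)·(-28) + (-24)·16 + 5·(-28) = 504 - 384 - 140 = -20
|e| = √(784 + 256 + 784) = √1824 ≈ 42.7083
comp_e d = -20 / √1824 ≈ -0.468

-0.468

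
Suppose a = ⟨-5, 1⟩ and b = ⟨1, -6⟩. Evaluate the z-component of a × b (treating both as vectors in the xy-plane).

29

(-5)·(-6) - 1·1 = 30 - 1 = 29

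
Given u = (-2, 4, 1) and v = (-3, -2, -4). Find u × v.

(-14, -11, 16)

i: 4·(-4) - 1·(-2) = -16 - (-2) = -14
j: 1·(-3) - (-2)·(-4) = -3 - 8 = -11
k: (-2)·(-2) - 4·(-3) = 4 - (-12) = 16
u × v = (-14, -11, 16)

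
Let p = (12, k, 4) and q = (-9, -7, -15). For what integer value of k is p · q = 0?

-24

p · q = 12·(-9) + k·(-7) + 4·(-15) = -168 - 7k
Set equal to 0: -7k = 168, so k = -24.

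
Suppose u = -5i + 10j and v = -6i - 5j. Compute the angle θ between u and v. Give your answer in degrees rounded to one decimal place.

103.2

u · v = (-5)·(-6) + 10·(-5) = 30 - 50 = -20
|u|² = 25 + 100 = 125,  |u| = √125 ≈ 11.180340
|v|² = 36 + 25 = 61,  |v| = √61 ≈ 7.810250
cos θ = -20 / (11.180340 · 7.810250) ≈ -0.22904
θ = arccos(-0.22904) ≈ 103.2°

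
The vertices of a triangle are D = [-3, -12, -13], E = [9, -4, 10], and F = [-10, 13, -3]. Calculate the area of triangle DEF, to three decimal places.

335.679

DE = (12, 8, 23),  DF = (-7, 25, 10)
i: 8·10 - 23·25 = 80 - 575 = -495
j: 23·(-7) - 12·10 = -161 - 120 = -281
k: 12·25 - 8·(-7) = 300 - (-56) = 356
DE × DF = (-495, -281, 356)
|DE × DF| = √450722 ≈ 671.3583
area = ½ · 671.3583 ≈ 335.679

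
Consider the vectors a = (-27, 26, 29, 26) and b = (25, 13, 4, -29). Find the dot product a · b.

a · b = (-27)·25 + 26·13 + 29·4 + 26·(-29) = -675 + 338 + 116 - 754 = -975

-975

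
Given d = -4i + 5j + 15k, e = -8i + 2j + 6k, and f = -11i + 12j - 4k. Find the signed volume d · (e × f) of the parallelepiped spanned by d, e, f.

e × f:
i: 2·(-4) - 6·12 = -8 - 72 = -80
j: 6·(-11) - (-8)·(-4) = -66 - 32 = -98
k: (-8)·12 - 2·(-11) = -96 - (-22) = -74
e × f = (-80, -98, -74)
d · (e × f) = (-4)·(-80) + 5·(-98) + 15·(-74) = 320 - 490 - 1110 = -1280

-1280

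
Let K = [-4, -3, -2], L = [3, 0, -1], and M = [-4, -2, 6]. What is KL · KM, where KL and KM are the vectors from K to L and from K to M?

KL = L − K = (7, 3, 1)
KM = M − K = (0, 1, 8)
KL · KM = 7·0 + 3·1 + 1·8 = 0 + 3 + 8 = 11

11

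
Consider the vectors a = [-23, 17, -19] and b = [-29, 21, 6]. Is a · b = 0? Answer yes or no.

a · b = (-23)·(-29) + 17·21 + (-19)·6 = 667 + 357 - 114 = 910
Nonzero, so the vectors are not orthogonal.

no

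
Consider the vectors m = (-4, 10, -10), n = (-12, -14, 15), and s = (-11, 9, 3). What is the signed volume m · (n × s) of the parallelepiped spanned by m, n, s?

2038

n × s:
i: (-14)·3 - 15·9 = -42 - 135 = -177
j: 15·(-11) - (-12)·3 = -165 - (-36) = -129
k: (-12)·9 - (-14)·(-11) = -108 - 154 = -262
n × s = (-177, -129, -262)
m · (n × s) = (-4)·(-177) + 10·(-129) + (-10)·(-262) = 708 - 1290 + 2620 = 2038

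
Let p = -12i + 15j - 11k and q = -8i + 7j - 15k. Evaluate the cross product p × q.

i: 15·(-15) - (-11)·7 = -225 - (-77) = -148
j: (-11)·(-8) - (-12)·(-15) = 88 - 180 = -92
k: (-12)·7 - 15·(-8) = -84 - (-120) = 36
p × q = (-148, -92, 36)

(-148, -92, 36)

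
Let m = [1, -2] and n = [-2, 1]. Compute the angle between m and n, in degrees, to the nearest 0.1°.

143.1

m · n = 1·(-2) + (-2)·1 = -2 - 2 = -4
|m|² = 1 + 4 = 5,  |m| = √5 ≈ 2.236068
|n|² = 4 + 1 = 5,  |n| = √5 ≈ 2.236068
cos θ = -4 / (2.236068 · 2.236068) ≈ -0.80000
θ = arccos(-0.80000) ≈ 143.1°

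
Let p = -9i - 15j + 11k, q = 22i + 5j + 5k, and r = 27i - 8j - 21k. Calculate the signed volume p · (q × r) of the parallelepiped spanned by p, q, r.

q × r:
i: 5·(-21) - 5·(-8) = -105 - (-40) = -65
j: 5·27 - 22·(-21) = 135 - (-462) = 597
k: 22·(-8) - 5·27 = -176 - 135 = -311
q × r = (-65, 597, -311)
p · (q × r) = (-9)·(-65) + (-15)·597 + 11·(-311) = 585 - 8955 - 3421 = -11791

-11791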